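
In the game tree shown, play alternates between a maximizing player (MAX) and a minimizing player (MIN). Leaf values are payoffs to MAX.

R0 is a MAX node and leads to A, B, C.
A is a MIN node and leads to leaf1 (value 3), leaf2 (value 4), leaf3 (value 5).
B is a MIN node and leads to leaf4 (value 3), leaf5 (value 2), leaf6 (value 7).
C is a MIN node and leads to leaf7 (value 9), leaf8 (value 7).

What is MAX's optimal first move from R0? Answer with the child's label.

A (MIN): min(3, 4, 5) = 3
B (MIN): min(3, 2, 7) = 2
C (MIN): min(9, 7) = 7
R0 (MAX): max(3, 2, 7) = 7
MAX at R0 wants the highest of {A=3, B=2, C=7}, so chooses C.

C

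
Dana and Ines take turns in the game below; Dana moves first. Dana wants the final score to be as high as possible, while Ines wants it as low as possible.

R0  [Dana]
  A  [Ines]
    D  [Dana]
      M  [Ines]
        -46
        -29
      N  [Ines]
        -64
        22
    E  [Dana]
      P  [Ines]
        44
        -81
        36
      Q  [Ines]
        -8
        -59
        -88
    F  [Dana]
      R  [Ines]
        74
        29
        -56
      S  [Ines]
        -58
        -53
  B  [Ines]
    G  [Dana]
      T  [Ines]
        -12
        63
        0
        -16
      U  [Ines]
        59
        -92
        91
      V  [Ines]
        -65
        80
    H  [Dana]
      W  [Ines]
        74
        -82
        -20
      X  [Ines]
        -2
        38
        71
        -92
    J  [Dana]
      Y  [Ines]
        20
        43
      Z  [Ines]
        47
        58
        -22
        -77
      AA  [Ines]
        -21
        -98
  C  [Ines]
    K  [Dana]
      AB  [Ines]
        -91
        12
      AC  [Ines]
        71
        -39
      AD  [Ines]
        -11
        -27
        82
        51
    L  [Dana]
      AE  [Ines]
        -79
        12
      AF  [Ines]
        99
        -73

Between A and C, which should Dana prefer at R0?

C

M (Ines): min(-46, -29) = -46
N (Ines): min(-64, 22) = -64
D (Dana): max(-46, -64) = -46
P (Ines): min(44, -81, 36) = -81
Q (Ines): min(-8, -59, -88) = -88
E (Dana): max(-81, -88) = -81
R (Ines): min(74, 29, -56) = -56
S (Ines): min(-58, -53) = -58
F (Dana): max(-56, -58) = -56
A (Ines): min(-46, -81, -56) = -81
AB (Ines): min(-91, 12) = -91
AC (Ines): min(71, -39) = -39
AD (Ines): min(-11, -27, 82, 51) = -27
K (Dana): max(-91, -39, -27) = -27
AE (Ines): min(-79, 12) = -79
AF (Ines): min(99, -73) = -73
L (Dana): max(-79, -73) = -73
C (Ines): min(-27, -73) = -73
Dana prefers the higher value; A=-81, C=-73. C is better since -73 > -81.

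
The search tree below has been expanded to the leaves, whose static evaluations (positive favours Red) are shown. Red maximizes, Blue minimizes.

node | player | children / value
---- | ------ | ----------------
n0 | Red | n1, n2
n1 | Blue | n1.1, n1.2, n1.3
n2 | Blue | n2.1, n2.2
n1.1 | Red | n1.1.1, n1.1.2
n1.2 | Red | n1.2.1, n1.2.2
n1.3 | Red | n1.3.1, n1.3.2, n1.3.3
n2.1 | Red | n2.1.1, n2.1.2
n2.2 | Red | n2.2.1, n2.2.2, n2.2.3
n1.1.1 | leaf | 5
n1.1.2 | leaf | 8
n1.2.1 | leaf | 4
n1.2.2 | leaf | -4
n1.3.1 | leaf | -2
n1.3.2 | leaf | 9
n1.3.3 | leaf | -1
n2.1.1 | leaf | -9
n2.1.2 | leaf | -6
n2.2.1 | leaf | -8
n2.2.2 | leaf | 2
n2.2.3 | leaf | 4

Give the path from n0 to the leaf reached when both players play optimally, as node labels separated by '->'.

n0 -> n1 -> n1.2 -> n1.2.1

n1.1 (Red): max(5, 8) = 8
n1.2 (Red): max(4, -4) = 4
n1.3 (Red): max(-2, 9, -1) = 9
n1 (Blue): min(8, 4, 9) = 4
n2.1 (Red): max(-9, -6) = -6
n2.2 (Red): max(-8, 2, 4) = 4
n2 (Blue): min(-6, 4) = -6
n0 (Red): max(4, -6) = 4
At n0, Red picks n1 (highest: 4).
At n1, Blue picks n1.2 (lowest: 4).
At n1.2, Red picks n1.2.1 (highest: 4).
Terminal value 4.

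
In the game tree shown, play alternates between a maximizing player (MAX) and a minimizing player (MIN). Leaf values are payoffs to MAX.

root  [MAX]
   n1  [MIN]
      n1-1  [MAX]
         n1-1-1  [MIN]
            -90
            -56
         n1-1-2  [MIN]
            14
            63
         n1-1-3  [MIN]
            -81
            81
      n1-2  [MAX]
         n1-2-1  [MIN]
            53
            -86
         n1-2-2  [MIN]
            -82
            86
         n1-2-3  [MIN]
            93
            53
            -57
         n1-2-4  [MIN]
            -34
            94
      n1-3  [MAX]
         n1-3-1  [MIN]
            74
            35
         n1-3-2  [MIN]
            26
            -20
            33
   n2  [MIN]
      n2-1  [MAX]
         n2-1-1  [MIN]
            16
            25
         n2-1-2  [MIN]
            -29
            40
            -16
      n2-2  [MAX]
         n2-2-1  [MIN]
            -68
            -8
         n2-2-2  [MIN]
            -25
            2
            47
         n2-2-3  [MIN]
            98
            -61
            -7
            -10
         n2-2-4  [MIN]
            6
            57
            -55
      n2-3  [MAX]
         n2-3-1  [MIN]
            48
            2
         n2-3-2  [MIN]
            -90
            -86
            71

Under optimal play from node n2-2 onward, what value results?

-25

n2-2-1 (MIN): min(-68, -8) = -68
n2-2-2 (MIN): min(-25, 2, 47) = -25
n2-2-3 (MIN): min(98, -61, -7, -10) = -61
n2-2-4 (MIN): min(6, 57, -55) = -55
n2-2 (MAX): max(-68, -25, -61, -55) = -25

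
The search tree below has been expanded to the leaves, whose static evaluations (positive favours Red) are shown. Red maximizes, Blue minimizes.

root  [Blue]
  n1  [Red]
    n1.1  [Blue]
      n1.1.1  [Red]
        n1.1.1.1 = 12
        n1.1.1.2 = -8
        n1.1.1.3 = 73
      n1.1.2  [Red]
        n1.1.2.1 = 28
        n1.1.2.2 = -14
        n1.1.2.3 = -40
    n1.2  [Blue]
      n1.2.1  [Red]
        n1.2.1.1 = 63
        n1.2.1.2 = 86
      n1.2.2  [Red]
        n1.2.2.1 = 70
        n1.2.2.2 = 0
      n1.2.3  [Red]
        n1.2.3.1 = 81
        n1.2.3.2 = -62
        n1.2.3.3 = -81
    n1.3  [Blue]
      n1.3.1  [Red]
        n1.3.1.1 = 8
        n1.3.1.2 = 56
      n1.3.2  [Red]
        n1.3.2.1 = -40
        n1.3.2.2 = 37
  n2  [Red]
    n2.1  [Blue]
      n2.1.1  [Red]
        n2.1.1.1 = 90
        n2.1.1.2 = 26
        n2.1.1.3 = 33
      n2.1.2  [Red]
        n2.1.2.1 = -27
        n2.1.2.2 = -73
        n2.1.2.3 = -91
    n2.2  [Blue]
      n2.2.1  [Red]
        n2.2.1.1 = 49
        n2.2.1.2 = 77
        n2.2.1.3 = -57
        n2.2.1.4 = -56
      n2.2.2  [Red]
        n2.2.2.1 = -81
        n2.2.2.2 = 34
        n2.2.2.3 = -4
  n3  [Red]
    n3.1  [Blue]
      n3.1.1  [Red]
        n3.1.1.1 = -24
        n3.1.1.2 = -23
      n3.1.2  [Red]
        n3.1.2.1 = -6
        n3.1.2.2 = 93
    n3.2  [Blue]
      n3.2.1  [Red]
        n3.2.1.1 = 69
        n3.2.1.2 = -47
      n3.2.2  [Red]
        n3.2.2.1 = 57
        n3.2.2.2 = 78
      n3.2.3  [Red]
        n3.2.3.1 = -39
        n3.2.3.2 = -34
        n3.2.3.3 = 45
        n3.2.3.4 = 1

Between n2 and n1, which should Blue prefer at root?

n2

n2.1.1 (Red): max(90, 26, 33) = 90
n2.1.2 (Red): max(-27, -73, -91) = -27
n2.1 (Blue): min(90, -27) = -27
n2.2.1 (Red): max(49, 77, -57, -56) = 77
n2.2.2 (Red): max(-81, 34, -4) = 34
n2.2 (Blue): min(77, 34) = 34
n2 (Red): max(-27, 34) = 34
n1.1.1 (Red): max(12, -8, 73) = 73
n1.1.2 (Red): max(28, -14, -40) = 28
n1.1 (Blue): min(73, 28) = 28
n1.2.1 (Red): max(63, 86) = 86
n1.2.2 (Red): max(70, 0) = 70
n1.2.3 (Red): max(81, -62, -81) = 81
n1.2 (Blue): min(86, 70, 81) = 70
n1.3.1 (Red): max(8, 56) = 56
n1.3.2 (Red): max(-40, 37) = 37
n1.3 (Blue): min(56, 37) = 37
n1 (Red): max(28, 70, 37) = 70
Blue prefers the lower value; n2=34, n1=70. n2 is better since 34 < 70.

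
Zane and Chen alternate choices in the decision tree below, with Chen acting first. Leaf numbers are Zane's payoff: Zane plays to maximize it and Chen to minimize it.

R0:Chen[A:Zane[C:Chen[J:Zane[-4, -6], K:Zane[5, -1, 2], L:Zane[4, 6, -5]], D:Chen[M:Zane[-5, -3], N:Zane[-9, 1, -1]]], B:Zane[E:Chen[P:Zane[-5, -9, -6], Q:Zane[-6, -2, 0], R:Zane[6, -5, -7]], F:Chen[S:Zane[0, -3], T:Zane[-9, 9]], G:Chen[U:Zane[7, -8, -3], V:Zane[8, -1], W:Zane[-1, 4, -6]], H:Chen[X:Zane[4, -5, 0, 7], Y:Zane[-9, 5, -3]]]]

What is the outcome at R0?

J (Zane): max(-4, -6) = -4
K (Zane): max(5, -1, 2) = 5
L (Zane): max(4, 6, -5) = 6
C (Chen): min(-4, 5, 6) = -4
M (Zane): max(-5, -3) = -3
N (Zane): max(-9, 1, -1) = 1
D (Chen): min(-3, 1) = -3
A (Zane): max(-4, -3) = -3
P (Zane): max(-5, -9, -6) = -5
Q (Zane): max(-6, -2, 0) = 0
R (Zane): max(6, -5, -7) = 6
E (Chen): min(-5, 0, 6) = -5
S (Zane): max(0, -3) = 0
T (Zane): max(-9, 9) = 9
F (Chen): min(0, 9) = 0
U (Zane): max(7, -8, -3) = 7
V (Zane): max(8, -1) = 8
W (Zane): max(-1, 4, -6) = 4
G (Chen): min(7, 8, 4) = 4
X (Zane): max(4, -5, 0, 7) = 7
Y (Zane): max(-9, 5, -3) = 5
H (Chen): min(7, 5) = 5
B (Zane): max(-5, 0, 4, 5) = 5
R0 (Chen): min(-3, 5) = -3

-3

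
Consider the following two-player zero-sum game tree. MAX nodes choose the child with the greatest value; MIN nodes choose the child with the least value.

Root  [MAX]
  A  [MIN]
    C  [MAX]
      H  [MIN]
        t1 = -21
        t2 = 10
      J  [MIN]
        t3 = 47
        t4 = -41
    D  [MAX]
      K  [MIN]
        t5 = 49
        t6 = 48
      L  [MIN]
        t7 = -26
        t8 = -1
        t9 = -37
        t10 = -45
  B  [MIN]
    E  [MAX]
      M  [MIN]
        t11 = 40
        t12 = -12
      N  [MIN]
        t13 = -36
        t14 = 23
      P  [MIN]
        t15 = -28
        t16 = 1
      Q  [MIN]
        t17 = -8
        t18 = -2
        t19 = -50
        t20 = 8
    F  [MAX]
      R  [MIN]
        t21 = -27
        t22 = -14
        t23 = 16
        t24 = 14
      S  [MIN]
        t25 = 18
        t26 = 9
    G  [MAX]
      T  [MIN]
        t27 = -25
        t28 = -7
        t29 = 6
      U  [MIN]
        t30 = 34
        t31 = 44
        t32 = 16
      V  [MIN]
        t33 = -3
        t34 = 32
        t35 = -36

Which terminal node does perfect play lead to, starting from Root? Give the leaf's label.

t12

H (MIN): min(-21, 10) = -21
J (MIN): min(47, -41) = -41
C (MAX): max(-21, -41) = -21
K (MIN): min(49, 48) = 48
L (MIN): min(-26, -1, -37, -45) = -45
D (MAX): max(48, -45) = 48
A (MIN): min(-21, 48) = -21
M (MIN): min(40, -12) = -12
N (MIN): min(-36, 23) = -36
P (MIN): min(-28, 1) = -28
Q (MIN): min(-8, -2, -50, 8) = -50
E (MAX): max(-12, -36, -28, -50) = -12
R (MIN): min(-27, -14, 16, 14) = -27
S (MIN): min(18, 9) = 9
F (MAX): max(-27, 9) = 9
T (MIN): min(-25, -7, 6) = -25
U (MIN): min(34, 44, 16) = 16
V (MIN): min(-3, 32, -36) = -36
G (MAX): max(-25, 16, -36) = 16
B (MIN): min(-12, 9, 16) = -12
Root (MAX): max(-21, -12) = -12
At Root, MAX picks B (highest: -12).
At B, MIN picks E (lowest: -12).
At E, MAX picks M (highest: -12).
At M, MIN picks t12 (lowest: -12).
Terminal value -12.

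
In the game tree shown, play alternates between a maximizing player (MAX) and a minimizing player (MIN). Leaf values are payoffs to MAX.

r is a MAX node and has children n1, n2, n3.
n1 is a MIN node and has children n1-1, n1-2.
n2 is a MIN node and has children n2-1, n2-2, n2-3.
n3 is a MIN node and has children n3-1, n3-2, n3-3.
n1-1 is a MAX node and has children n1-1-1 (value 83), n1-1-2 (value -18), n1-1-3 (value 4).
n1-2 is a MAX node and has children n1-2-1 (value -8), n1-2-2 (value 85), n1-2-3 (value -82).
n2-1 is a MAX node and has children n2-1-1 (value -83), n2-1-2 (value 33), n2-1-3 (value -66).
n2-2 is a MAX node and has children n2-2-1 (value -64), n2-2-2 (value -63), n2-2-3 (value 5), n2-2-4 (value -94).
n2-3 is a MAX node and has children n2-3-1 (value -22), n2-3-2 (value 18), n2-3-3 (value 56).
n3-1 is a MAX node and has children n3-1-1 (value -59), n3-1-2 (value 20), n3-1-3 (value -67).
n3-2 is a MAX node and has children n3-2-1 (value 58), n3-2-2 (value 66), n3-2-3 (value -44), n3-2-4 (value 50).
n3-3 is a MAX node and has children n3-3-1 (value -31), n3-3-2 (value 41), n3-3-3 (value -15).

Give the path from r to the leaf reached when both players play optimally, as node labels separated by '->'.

r -> n1 -> n1-1 -> n1-1-1

n1-1 (MAX): max(83, -18, 4) = 83
n1-2 (MAX): max(-8, 85, -82) = 85
n1 (MIN): min(83, 85) = 83
n2-1 (MAX): max(-83, 33, -66) = 33
n2-2 (MAX): max(-64, -63, 5, -94) = 5
n2-3 (MAX): max(-22, 18, 56) = 56
n2 (MIN): min(33, 5, 56) = 5
n3-1 (MAX): max(-59, 20, -67) = 20
n3-2 (MAX): max(58, 66, -44, 50) = 66
n3-3 (MAX): max(-31, 41, -15) = 41
n3 (MIN): min(20, 66, 41) = 20
r (MAX): max(83, 5, 20) = 83
At r, MAX picks n1 (highest: 83).
At n1, MIN picks n1-1 (lowest: 83).
At n1-1, MAX picks n1-1-1 (highest: 83).
Terminal value 83.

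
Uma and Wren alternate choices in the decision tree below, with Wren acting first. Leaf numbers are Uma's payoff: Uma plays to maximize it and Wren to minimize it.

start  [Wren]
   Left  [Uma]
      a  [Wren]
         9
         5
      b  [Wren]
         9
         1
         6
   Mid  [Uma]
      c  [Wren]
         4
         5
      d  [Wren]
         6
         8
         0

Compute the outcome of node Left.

a (Wren): min(9, 5) = 5
b (Wren): min(9, 1, 6) = 1
Left (Uma): max(5, 1) = 5

5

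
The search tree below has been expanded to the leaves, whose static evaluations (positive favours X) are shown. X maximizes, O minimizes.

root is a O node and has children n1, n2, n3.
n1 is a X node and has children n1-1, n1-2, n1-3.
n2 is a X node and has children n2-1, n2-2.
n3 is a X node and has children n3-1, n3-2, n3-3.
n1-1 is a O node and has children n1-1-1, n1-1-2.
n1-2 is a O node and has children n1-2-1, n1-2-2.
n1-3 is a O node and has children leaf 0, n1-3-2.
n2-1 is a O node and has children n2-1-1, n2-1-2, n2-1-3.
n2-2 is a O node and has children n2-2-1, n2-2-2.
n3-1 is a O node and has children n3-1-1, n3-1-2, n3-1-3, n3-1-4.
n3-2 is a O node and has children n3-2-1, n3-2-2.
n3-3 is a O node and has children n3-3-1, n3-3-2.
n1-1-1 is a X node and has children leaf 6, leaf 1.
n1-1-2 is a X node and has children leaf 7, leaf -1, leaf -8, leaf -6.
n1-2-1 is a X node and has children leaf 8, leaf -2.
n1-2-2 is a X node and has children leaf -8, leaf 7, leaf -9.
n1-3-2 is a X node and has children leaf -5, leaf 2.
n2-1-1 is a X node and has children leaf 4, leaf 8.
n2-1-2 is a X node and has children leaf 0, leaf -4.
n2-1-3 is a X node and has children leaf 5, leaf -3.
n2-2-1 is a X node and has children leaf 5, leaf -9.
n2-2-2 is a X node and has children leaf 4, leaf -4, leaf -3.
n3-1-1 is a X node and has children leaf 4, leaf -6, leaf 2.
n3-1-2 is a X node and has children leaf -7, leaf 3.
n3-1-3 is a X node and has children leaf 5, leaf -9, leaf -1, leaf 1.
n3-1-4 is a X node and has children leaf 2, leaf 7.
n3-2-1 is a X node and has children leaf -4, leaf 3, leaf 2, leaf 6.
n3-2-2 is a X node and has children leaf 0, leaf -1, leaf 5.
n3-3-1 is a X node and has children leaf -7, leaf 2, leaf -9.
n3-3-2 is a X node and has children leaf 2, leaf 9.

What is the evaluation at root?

4

n1-1-1 (X): max(6, 1) = 6
n1-1-2 (X): max(7, -1, -8, -6) = 7
n1-1 (O): min(6, 7) = 6
n1-2-1 (X): max(8, -2) = 8
n1-2-2 (X): max(-8, 7, -9) = 7
n1-2 (O): min(8, 7) = 7
n1-3-2 (X): max(-5, 2) = 2
n1-3 (O): min(0, 2) = 0
n1 (X): max(6, 7, 0) = 7
n2-1-1 (X): max(4, 8) = 8
n2-1-2 (X): max(0, -4) = 0
n2-1-3 (X): max(5, -3) = 5
n2-1 (O): min(8, 0, 5) = 0
n2-2-1 (X): max(5, -9) = 5
n2-2-2 (X): max(4, -4, -3) = 4
n2-2 (O): min(5, 4) = 4
n2 (X): max(0, 4) = 4
n3-1-1 (X): max(4, -6, 2) = 4
n3-1-2 (X): max(-7, 3) = 3
n3-1-3 (X): max(5, -9, -1, 1) = 5
n3-1-4 (X): max(2, 7) = 7
n3-1 (O): min(4, 3, 5, 7) = 3
n3-2-1 (X): max(-4, 3, 2, 6) = 6
n3-2-2 (X): max(0, -1, 5) = 5
n3-2 (O): min(6, 5) = 5
n3-3-1 (X): max(-7, 2, -9) = 2
n3-3-2 (X): max(2, 9) = 9
n3-3 (O): min(2, 9) = 2
n3 (X): max(3, 5, 2) = 5
root (O): min(7, 4, 5) = 4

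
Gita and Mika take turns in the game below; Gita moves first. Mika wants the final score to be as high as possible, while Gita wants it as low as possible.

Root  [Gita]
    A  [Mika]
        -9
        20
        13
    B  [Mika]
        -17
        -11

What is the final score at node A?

20

A (Mika): max(-9, 20, 13) = 20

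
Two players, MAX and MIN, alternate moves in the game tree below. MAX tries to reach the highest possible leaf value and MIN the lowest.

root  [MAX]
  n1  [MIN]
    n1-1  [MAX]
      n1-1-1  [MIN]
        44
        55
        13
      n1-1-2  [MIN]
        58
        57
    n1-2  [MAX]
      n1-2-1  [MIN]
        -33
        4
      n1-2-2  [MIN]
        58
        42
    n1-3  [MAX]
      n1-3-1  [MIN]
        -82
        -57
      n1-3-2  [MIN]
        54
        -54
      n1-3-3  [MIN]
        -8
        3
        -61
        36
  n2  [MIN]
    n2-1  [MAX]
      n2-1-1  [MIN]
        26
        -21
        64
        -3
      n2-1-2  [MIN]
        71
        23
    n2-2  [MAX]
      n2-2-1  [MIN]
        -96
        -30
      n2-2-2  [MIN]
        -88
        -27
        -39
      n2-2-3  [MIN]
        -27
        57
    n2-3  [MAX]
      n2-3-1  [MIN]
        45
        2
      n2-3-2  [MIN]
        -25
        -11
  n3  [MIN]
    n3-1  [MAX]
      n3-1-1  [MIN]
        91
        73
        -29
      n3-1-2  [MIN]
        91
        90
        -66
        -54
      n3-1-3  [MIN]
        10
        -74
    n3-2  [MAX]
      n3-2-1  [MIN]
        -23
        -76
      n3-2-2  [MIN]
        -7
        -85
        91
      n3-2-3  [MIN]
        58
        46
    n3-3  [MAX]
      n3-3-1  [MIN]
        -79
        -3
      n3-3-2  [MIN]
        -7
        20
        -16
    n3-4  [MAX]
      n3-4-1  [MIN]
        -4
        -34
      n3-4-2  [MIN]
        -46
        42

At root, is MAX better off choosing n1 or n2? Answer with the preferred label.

n1-1-1 (MIN): min(44, 55, 13) = 13
n1-1-2 (MIN): min(58, 57) = 57
n1-1 (MAX): max(13, 57) = 57
n1-2-1 (MIN): min(-33, 4) = -33
n1-2-2 (MIN): min(58, 42) = 42
n1-2 (MAX): max(-33, 42) = 42
n1-3-1 (MIN): min(-82, -57) = -82
n1-3-2 (MIN): min(54, -54) = -54
n1-3-3 (MIN): min(-8, 3, -61, 36) = -61
n1-3 (MAX): max(-82, -54, -61) = -54
n1 (MIN): min(57, 42, -54) = -54
n2-1-1 (MIN): min(26, -21, 64, -3) = -21
n2-1-2 (MIN): min(71, 23) = 23
n2-1 (MAX): max(-21, 23) = 23
n2-2-1 (MIN): min(-96, -30) = -96
n2-2-2 (MIN): min(-88, -27, -39) = -88
n2-2-3 (MIN): min(-27, 57) = -27
n2-2 (MAX): max(-96, -88, -27) = -27
n2-3-1 (MIN): min(45, 2) = 2
n2-3-2 (MIN): min(-25, -11) = -25
n2-3 (MAX): max(2, -25) = 2
n2 (MIN): min(23, -27, 2) = -27
MAX prefers the higher value; n1=-54, n2=-27. n2 is better since -27 > -54.

n2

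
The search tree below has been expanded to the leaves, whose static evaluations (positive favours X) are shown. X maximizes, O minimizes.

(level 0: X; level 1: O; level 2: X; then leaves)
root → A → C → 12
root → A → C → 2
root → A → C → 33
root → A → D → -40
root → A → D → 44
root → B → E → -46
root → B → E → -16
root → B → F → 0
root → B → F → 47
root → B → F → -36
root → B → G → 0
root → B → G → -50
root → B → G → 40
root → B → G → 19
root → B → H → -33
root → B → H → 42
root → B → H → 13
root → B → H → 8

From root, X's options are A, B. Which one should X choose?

A

C (X): max(12, 2, 33) = 33
D (X): max(-40, 44) = 44
A (O): min(33, 44) = 33
E (X): max(-46, -16) = -16
F (X): max(0, 47, -36) = 47
G (X): max(0, -50, 40, 19) = 40
H (X): max(-33, 42, 13, 8) = 42
B (O): min(-16, 47, 40, 42) = -16
root (X): max(33, -16) = 33
X at root wants the highest of {A=33, B=-16}, so chooses A.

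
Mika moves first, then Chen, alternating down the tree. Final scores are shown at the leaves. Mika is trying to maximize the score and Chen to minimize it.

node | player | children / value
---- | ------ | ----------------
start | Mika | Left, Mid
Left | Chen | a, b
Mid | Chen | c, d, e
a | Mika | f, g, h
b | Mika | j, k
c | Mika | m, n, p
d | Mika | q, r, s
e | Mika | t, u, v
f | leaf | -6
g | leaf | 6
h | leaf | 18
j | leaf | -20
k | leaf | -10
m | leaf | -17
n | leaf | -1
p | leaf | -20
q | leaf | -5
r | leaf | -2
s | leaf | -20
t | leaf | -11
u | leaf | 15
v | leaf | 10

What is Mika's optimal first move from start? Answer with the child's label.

Mid

a (Mika): max(-6, 6, 18) = 18
b (Mika): max(-20, -10) = -10
Left (Chen): min(18, -10) = -10
c (Mika): max(-17, -1, -20) = -1
d (Mika): max(-5, -2, -20) = -2
e (Mika): max(-11, 15, 10) = 15
Mid (Chen): min(-1, -2, 15) = -2
start (Mika): max(-10, -2) = -2
Mika at start wants the highest of {Left=-10, Mid=-2}, so chooses Mid.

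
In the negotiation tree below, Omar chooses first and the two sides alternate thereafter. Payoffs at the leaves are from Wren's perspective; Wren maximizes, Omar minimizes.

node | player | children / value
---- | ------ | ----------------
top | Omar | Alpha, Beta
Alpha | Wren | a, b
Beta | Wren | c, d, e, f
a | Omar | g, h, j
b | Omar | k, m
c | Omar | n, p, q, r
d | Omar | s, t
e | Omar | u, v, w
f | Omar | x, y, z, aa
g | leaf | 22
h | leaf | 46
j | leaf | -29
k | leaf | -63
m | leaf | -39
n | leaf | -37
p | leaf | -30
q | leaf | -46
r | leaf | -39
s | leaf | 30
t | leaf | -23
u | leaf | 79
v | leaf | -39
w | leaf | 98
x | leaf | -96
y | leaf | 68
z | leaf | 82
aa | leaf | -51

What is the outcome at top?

-29

a (Omar): min(22, 46, -29) = -29
b (Omar): min(-63, -39) = -63
Alpha (Wren): max(-29, -63) = -29
c (Omar): min(-37, -30, -46, -39) = -46
d (Omar): min(30, -23) = -23
e (Omar): min(79, -39, 98) = -39
f (Omar): min(-96, 68, 82, -51) = -96
Beta (Wren): max(-46, -23, -39, -96) = -23
top (Omar): min(-29, -23) = -29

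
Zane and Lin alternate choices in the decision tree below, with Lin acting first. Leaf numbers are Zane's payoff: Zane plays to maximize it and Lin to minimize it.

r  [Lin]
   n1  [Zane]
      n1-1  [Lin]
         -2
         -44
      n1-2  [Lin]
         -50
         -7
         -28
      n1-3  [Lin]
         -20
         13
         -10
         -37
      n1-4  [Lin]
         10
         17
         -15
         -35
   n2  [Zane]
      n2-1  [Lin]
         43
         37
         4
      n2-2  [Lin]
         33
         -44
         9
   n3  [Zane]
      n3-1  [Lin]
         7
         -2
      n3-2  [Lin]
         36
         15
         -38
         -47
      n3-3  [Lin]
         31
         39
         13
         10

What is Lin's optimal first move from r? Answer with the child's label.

n1-1 (Lin): min(-2, -44) = -44
n1-2 (Lin): min(-50, -7, -28) = -50
n1-3 (Lin): min(-20, 13, -10, -37) = -37
n1-4 (Lin): min(10, 17, -15, -35) = -35
n1 (Zane): max(-44, -50, -37, -35) = -35
n2-1 (Lin): min(43, 37, 4) = 4
n2-2 (Lin): min(33, -44, 9) = -44
n2 (Zane): max(4, -44) = 4
n3-1 (Lin): min(7, -2) = -2
n3-2 (Lin): min(36, 15, -38, -47) = -47
n3-3 (Lin): min(31, 39, 13, 10) = 10
n3 (Zane): max(-2, -47, 10) = 10
r (Lin): min(-35, 4, 10) = -35
Lin at r wants the lowest of {n1=-35, n2=4, n3=10}, so chooses n1.

n1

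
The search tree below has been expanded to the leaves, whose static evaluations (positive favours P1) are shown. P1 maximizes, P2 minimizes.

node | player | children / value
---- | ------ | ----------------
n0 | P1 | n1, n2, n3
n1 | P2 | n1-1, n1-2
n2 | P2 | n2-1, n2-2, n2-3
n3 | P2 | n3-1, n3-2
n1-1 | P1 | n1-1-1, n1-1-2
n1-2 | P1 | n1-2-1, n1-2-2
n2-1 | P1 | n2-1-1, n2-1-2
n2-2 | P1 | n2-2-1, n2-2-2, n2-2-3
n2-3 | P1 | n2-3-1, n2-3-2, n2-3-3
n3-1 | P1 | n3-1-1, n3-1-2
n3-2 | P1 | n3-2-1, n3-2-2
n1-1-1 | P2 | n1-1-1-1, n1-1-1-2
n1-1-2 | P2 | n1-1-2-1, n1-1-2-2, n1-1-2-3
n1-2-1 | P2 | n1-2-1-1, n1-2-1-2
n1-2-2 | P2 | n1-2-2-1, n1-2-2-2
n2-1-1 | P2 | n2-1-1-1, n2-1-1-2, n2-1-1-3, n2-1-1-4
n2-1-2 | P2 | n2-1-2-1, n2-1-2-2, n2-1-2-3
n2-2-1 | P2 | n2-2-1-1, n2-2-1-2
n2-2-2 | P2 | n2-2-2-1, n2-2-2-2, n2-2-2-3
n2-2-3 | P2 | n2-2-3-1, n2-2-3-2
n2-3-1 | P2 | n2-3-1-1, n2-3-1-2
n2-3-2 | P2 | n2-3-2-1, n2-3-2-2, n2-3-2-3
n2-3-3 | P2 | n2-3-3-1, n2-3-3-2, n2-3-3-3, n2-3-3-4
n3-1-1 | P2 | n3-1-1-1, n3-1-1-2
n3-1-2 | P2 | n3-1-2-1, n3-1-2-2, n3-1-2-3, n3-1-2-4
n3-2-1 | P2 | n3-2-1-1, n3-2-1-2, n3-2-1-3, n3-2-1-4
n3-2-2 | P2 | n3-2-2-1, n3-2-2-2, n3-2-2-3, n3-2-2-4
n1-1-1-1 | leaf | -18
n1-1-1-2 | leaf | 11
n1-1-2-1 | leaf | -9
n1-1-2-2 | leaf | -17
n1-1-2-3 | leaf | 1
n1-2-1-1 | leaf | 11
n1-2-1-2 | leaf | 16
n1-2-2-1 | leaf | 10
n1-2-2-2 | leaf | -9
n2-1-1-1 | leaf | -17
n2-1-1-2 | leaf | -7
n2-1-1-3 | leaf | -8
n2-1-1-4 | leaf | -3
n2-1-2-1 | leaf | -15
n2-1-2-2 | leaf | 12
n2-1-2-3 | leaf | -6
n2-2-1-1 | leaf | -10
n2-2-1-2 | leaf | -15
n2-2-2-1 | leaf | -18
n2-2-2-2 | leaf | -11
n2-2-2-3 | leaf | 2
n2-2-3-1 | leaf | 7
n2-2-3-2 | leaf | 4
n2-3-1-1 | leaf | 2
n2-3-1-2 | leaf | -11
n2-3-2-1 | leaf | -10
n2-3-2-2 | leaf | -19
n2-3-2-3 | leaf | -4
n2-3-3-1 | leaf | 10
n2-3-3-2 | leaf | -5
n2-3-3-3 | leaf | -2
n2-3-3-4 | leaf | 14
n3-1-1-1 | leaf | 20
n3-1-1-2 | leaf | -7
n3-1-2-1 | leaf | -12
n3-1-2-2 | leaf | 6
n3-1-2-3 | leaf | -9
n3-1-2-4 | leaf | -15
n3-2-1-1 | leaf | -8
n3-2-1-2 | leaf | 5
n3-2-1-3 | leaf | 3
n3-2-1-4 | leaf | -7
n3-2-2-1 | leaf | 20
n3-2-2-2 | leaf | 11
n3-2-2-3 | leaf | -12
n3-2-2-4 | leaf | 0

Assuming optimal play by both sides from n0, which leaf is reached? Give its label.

n3-2-1-1

n1-1-1 (P2): min(-18, 11) = -18
n1-1-2 (P2): min(-9, -17, 1) = -17
n1-1 (P1): max(-18, -17) = -17
n1-2-1 (P2): min(11, 16) = 11
n1-2-2 (P2): min(10, -9) = -9
n1-2 (P1): max(11, -9) = 11
n1 (P2): min(-17, 11) = -17
n2-1-1 (P2): min(-17, -7, -8, -3) = -17
n2-1-2 (P2): min(-15, 12, -6) = -15
n2-1 (P1): max(-17, -15) = -15
n2-2-1 (P2): min(-10, -15) = -15
n2-2-2 (P2): min(-18, -11, 2) = -18
n2-2-3 (P2): min(7, 4) = 4
n2-2 (P1): max(-15, -18, 4) = 4
n2-3-1 (P2): min(2, -11) = -11
n2-3-2 (P2): min(-10, -19, -4) = -19
n2-3-3 (P2): min(10, -5, -2, 14) = -5
n2-3 (P1): max(-11, -19, -5) = -5
n2 (P2): min(-15, 4, -5) = -15
n3-1-1 (P2): min(20, -7) = -7
n3-1-2 (P2): min(-12, 6, -9, -15) = -15
n3-1 (P1): max(-7, -15) = -7
n3-2-1 (P2): min(-8, 5, 3, -7) = -8
n3-2-2 (P2): min(20, 11, -12, 0) = -12
n3-2 (P1): max(-8, -12) = -8
n3 (P2): min(-7, -8) = -8
n0 (P1): max(-17, -15, -8) = -8
At n0, P1 picks n3 (highest: -8).
At n3, P2 picks n3-2 (lowest: -8).
At n3-2, P1 picks n3-2-1 (highest: -8).
At n3-2-1, P2 picks n3-2-1-1 (lowest: -8).
Terminal value -8.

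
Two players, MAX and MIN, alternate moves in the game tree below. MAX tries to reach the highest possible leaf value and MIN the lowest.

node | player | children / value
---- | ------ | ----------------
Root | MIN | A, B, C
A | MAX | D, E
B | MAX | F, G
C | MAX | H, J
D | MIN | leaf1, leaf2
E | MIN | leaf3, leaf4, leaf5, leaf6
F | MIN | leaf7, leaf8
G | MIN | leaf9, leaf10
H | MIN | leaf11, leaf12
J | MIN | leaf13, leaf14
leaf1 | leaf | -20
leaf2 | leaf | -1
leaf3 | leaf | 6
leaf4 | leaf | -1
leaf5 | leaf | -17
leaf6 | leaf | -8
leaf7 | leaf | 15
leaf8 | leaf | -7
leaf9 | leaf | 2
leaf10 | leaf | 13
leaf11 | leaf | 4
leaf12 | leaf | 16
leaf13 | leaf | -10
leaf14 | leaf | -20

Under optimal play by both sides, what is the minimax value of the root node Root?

D (MIN): min(-20, -1) = -20
E (MIN): min(6, -1, -17, -8) = -17
A (MAX): max(-20, -17) = -17
F (MIN): min(15, -7) = -7
G (MIN): min(2, 13) = 2
B (MAX): max(-7, 2) = 2
H (MIN): min(4, 16) = 4
J (MIN): min(-10, -20) = -20
C (MAX): max(4, -20) = 4
Root (MIN): min(-17, 2, 4) = -17

-17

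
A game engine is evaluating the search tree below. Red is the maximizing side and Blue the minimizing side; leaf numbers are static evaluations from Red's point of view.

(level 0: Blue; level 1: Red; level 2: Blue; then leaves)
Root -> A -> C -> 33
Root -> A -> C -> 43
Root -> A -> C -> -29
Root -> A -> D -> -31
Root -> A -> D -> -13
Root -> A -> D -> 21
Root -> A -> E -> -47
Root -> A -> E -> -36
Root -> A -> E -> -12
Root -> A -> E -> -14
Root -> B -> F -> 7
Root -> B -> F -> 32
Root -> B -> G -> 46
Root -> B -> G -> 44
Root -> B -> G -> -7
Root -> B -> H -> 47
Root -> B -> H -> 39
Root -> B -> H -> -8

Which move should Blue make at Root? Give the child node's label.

A

C (Blue): min(33, 43, -29) = -29
D (Blue): min(-31, -13, 21) = -31
E (Blue): min(-47, -36, -12, -14) = -47
A (Red): max(-29, -31, -47) = -29
F (Blue): min(7, 32) = 7
G (Blue): min(46, 44, -7) = -7
H (Blue): min(47, 39, -8) = -8
B (Red): max(7, -7, -8) = 7
Root (Blue): min(-29, 7) = -29
Blue at Root wants the lowest of {A=-29, B=7}, so chooses A.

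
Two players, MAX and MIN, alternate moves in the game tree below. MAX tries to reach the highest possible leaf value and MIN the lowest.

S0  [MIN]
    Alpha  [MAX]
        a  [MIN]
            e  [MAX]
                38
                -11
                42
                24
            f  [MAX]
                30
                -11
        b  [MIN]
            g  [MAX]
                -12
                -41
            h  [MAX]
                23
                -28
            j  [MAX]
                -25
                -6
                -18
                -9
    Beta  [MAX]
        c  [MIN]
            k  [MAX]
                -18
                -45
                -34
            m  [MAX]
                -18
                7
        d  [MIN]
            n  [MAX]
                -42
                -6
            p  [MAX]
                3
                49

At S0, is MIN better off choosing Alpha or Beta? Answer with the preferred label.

e (MAX): max(38, -11, 42, 24) = 42
f (MAX): max(30, -11) = 30
a (MIN): min(42, 30) = 30
g (MAX): max(-12, -41) = -12
h (MAX): max(23, -28) = 23
j (MAX): max(-25, -6, -18, -9) = -6
b (MIN): min(-12, 23, -6) = -12
Alpha (MAX): max(30, -12) = 30
k (MAX): max(-18, -45, -34) = -18
m (MAX): max(-18, 7) = 7
c (MIN): min(-18, 7) = -18
n (MAX): max(-42, -6) = -6
p (MAX): max(3, 49) = 49
d (MIN): min(-6, 49) = -6
Beta (MAX): max(-18, -6) = -6
MIN prefers the lower value; Alpha=30, Beta=-6. Beta is better since -6 < 30.

Beta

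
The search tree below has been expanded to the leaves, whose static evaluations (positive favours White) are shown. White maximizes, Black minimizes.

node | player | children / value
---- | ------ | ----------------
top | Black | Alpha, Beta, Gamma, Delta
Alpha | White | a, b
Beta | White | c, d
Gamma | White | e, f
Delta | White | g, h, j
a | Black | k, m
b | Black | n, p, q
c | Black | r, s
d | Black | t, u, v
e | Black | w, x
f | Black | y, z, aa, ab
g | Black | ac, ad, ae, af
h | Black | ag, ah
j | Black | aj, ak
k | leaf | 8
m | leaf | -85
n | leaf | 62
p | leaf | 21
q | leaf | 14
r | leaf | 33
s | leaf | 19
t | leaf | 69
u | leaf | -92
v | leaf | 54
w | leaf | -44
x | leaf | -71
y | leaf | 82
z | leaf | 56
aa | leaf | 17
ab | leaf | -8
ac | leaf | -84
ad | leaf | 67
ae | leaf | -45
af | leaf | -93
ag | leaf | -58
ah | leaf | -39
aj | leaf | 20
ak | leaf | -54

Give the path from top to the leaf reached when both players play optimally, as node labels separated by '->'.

a (Black): min(8, -85) = -85
b (Black): min(62, 21, 14) = 14
Alpha (White): max(-85, 14) = 14
c (Black): min(33, 19) = 19
d (Black): min(69, -92, 54) = -92
Beta (White): max(19, -92) = 19
e (Black): min(-44, -71) = -71
f (Black): min(82, 56, 17, -8) = -8
Gamma (White): max(-71, -8) = -8
g (Black): min(-84, 67, -45, -93) = -93
h (Black): min(-58, -39) = -58
j (Black): min(20, -54) = -54
Delta (White): max(-93, -58, -54) = -54
top (Black): min(14, 19, -8, -54) = -54
At top, Black picks Delta (lowest: -54).
At Delta, White picks j (highest: -54).
At j, Black picks ak (lowest: -54).
Terminal value -54.

top -> Delta -> j -> ak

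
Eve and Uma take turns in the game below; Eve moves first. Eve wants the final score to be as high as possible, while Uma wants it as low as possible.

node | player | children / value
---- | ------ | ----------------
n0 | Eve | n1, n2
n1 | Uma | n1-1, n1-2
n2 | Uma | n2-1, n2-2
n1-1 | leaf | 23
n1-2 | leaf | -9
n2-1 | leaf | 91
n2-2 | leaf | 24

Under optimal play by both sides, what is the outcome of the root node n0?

n1 (Uma): min(23, -9) = -9
n2 (Uma): min(91, 24) = 24
n0 (Eve): max(-9, 24) = 24

24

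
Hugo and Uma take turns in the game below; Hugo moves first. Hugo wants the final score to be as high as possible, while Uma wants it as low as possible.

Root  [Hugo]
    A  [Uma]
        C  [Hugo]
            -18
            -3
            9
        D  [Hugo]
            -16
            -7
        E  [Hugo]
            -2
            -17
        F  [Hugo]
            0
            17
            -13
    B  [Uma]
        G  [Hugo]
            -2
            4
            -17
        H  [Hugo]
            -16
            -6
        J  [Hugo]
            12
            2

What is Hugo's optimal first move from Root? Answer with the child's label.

C (Hugo): max(-18, -3, 9) = 9
D (Hugo): max(-16, -7) = -7
E (Hugo): max(-2, -17) = -2
F (Hugo): max(0, 17, -13) = 17
A (Uma): min(9, -7, -2, 17) = -7
G (Hugo): max(-2, 4, -17) = 4
H (Hugo): max(-16, -6) = -6
J (Hugo): max(12, 2) = 12
B (Uma): min(4, -6, 12) = -6
Root (Hugo): max(-7, -6) = -6
Hugo at Root wants the highest of {A=-7, B=-6}, so chooses B.

B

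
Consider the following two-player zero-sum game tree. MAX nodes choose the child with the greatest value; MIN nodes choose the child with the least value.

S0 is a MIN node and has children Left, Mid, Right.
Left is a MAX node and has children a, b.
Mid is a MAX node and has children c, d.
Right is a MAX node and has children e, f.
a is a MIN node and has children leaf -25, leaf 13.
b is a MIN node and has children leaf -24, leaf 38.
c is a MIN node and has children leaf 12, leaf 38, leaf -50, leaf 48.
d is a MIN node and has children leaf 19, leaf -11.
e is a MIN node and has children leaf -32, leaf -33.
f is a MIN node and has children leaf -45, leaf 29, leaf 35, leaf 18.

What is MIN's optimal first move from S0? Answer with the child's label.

Right

a (MIN): min(-25, 13) = -25
b (MIN): min(-24, 38) = -24
Left (MAX): max(-25, -24) = -24
c (MIN): min(12, 38, -50, 48) = -50
d (MIN): min(19, -11) = -11
Mid (MAX): max(-50, -11) = -11
e (MIN): min(-32, -33) = -33
f (MIN): min(-45, 29, 35, 18) = -45
Right (MAX): max(-33, -45) = -33
S0 (MIN): min(-24, -11, -33) = -33
MIN at S0 wants the lowest of {Left=-24, Mid=-11, Right=-33}, so chooses Right.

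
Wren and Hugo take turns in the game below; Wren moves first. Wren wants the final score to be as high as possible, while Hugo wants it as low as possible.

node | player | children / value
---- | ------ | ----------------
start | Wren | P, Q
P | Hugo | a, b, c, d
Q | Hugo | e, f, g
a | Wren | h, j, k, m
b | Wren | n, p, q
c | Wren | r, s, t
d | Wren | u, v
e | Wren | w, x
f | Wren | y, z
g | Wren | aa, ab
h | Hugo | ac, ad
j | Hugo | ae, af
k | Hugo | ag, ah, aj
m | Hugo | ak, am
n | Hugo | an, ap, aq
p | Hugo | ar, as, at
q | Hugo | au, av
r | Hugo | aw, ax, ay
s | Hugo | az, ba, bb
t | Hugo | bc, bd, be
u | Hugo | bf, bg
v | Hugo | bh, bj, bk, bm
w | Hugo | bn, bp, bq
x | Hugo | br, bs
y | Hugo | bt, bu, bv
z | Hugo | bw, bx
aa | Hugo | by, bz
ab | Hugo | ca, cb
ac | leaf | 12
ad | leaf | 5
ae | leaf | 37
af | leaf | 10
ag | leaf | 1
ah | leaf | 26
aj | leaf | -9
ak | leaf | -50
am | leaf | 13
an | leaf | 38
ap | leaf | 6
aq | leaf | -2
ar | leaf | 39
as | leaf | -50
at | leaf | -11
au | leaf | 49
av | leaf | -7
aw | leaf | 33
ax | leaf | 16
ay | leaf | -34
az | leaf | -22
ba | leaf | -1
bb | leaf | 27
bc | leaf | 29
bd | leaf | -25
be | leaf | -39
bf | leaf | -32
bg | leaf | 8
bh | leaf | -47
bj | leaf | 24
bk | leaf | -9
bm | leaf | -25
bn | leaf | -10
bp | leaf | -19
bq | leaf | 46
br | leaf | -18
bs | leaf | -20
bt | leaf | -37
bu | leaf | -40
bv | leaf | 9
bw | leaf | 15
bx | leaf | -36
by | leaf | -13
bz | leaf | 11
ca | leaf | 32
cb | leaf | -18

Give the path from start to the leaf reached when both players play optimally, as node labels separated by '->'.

h (Hugo): min(12, 5) = 5
j (Hugo): min(37, 10) = 10
k (Hugo): min(1, 26, -9) = -9
m (Hugo): min(-50, 13) = -50
a (Wren): max(5, 10, -9, -50) = 10
n (Hugo): min(38, 6, -2) = -2
p (Hugo): min(39, -50, -11) = -50
q (Hugo): min(49, -7) = -7
b (Wren): max(-2, -50, -7) = -2
r (Hugo): min(33, 16, -34) = -34
s (Hugo): min(-22, -1, 27) = -22
t (Hugo): min(29, -25, -39) = -39
c (Wren): max(-34, -22, -39) = -22
u (Hugo): min(-32, 8) = -32
v (Hugo): min(-47, 24, -9, -25) = -47
d (Wren): max(-32, -47) = -32
P (Hugo): min(10, -2, -22, -32) = -32
w (Hugo): min(-10, -19, 46) = -19
x (Hugo): min(-18, -20) = -20
e (Wren): max(-19, -20) = -19
y (Hugo): min(-37, -40, 9) = -40
z (Hugo): min(15, -36) = -36
f (Wren): max(-40, -36) = -36
aa (Hugo): min(-13, 11) = -13
ab (Hugo): min(32, -18) = -18
g (Wren): max(-13, -18) = -13
Q (Hugo): min(-19, -36, -13) = -36
start (Wren): max(-32, -36) = -32
At start, Wren picks P (highest: -32).
At P, Hugo picks d (lowest: -32).
At d, Wren picks u (highest: -32).
At u, Hugo picks bf (lowest: -32).
Terminal value -32.

start -> P -> d -> u -> bf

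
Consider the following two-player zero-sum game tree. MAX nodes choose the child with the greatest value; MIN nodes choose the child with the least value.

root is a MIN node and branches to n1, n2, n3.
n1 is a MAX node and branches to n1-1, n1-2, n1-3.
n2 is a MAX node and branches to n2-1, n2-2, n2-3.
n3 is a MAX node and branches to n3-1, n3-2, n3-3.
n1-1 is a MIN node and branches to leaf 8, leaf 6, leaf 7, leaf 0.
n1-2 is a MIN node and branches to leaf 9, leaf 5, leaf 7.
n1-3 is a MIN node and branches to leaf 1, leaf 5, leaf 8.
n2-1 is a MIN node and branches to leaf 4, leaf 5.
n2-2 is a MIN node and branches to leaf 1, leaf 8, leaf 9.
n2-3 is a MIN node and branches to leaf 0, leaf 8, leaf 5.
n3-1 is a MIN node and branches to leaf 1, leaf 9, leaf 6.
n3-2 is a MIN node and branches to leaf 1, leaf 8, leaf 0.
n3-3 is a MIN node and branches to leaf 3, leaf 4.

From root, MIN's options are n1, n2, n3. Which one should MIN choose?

n3

n1-1 (MIN): min(8, 6, 7, 0) = 0
n1-2 (MIN): min(9, 5, 7) = 5
n1-3 (MIN): min(1, 5, 8) = 1
n1 (MAX): max(0, 5, 1) = 5
n2-1 (MIN): min(4, 5) = 4
n2-2 (MIN): min(1, 8, 9) = 1
n2-3 (MIN): min(0, 8, 5) = 0
n2 (MAX): max(4, 1, 0) = 4
n3-1 (MIN): min(1, 9, 6) = 1
n3-2 (MIN): min(1, 8, 0) = 0
n3-3 (MIN): min(3, 4) = 3
n3 (MAX): max(1, 0, 3) = 3
root (MIN): min(5, 4, 3) = 3
MIN at root wants the lowest of {n1=5, n2=4, n3=3}, so chooses n3.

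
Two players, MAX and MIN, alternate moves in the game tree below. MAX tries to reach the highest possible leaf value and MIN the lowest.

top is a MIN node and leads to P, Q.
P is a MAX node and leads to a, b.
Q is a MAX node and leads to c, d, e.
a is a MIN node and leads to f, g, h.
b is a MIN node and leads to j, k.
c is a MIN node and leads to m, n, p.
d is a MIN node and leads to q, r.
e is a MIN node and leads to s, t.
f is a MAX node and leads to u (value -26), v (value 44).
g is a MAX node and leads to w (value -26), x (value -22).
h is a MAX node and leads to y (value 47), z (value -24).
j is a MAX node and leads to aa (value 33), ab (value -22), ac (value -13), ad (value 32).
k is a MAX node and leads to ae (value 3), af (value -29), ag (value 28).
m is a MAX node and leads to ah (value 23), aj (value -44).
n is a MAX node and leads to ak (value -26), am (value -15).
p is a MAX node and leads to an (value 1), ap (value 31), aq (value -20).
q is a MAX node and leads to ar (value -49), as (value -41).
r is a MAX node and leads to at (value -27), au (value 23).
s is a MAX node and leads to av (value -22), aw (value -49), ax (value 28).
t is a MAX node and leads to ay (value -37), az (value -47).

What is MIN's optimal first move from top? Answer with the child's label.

Q

f (MAX): max(-26, 44) = 44
g (MAX): max(-26, -22) = -22
h (MAX): max(47, -24) = 47
a (MIN): min(44, -22, 47) = -22
j (MAX): max(33, -22, -13, 32) = 33
k (MAX): max(3, -29, 28) = 28
b (MIN): min(33, 28) = 28
P (MAX): max(-22, 28) = 28
m (MAX): max(23, -44) = 23
n (MAX): max(-26, -15) = -15
p (MAX): max(1, 31, -20) = 31
c (MIN): min(23, -15, 31) = -15
q (MAX): max(-49, -41) = -41
r (MAX): max(-27, 23) = 23
d (MIN): min(-41, 23) = -41
s (MAX): max(-22, -49, 28) = 28
t (MAX): max(-37, -47) = -37
e (MIN): min(28, -37) = -37
Q (MAX): max(-15, -41, -37) = -15
top (MIN): min(28, -15) = -15
MIN at top wants the lowest of {P=28, Q=-15}, so chooses Q.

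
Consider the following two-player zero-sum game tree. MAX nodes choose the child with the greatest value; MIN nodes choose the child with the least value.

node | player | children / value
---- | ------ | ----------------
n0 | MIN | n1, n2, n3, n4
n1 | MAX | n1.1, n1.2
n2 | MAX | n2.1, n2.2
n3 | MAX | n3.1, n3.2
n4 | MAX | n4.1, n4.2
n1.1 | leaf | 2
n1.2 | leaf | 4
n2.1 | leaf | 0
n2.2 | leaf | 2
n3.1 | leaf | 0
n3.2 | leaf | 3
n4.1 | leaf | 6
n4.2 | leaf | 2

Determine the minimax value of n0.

n1 (MAX): max(2, 4) = 4
n2 (MAX): max(0, 2) = 2
n3 (MAX): max(0, 3) = 3
n4 (MAX): max(6, 2) = 6
n0 (MIN): min(4, 2, 3, 6) = 2

2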